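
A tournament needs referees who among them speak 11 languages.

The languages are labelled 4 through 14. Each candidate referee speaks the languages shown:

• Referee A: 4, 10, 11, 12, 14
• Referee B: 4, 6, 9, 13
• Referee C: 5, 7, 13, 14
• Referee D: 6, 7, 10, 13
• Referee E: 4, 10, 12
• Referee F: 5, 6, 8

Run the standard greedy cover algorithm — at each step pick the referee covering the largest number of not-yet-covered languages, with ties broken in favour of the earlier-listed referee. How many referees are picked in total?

4

Greedy: pick A (covers 5 new) → pick B (covers 3 new) → pick C (covers 2 new) → pick F (covers 1 new). Total picks: 4.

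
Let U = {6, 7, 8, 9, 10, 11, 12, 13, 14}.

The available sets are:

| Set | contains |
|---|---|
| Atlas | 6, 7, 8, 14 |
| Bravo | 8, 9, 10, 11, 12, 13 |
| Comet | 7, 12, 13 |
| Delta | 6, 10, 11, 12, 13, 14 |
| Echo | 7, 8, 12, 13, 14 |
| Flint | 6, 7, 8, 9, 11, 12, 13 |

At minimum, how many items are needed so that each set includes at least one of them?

2

H = {7, 11} meets every set (each contains at least one member of H), and |H| = 2.
No single item lies in every set, so at least 2 are needed and 2 is optimal.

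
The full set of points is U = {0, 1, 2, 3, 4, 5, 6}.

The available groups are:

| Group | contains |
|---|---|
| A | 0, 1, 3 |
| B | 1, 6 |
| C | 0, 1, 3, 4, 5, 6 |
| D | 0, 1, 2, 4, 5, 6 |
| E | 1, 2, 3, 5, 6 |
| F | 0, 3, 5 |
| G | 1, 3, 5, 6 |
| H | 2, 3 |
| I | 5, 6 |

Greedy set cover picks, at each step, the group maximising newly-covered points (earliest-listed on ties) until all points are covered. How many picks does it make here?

Greedy: pick C (covers 6 new) → pick D (covers 1 new). Total picks: 2.

2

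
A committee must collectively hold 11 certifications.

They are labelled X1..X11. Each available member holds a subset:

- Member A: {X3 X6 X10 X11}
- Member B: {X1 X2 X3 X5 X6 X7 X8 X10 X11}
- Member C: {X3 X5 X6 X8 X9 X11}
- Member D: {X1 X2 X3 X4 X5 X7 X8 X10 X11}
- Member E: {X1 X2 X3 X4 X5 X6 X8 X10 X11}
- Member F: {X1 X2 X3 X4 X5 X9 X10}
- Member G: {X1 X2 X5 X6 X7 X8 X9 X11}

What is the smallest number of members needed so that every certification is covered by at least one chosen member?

2

C and D together: C ∪ D = {X1, X2, X3, X4, X5, X6, X7, X8, X9, X10, X11} — every certification is covered.
No single member has all 11 certifications (the largest, B, has 9), so 2 is optimal.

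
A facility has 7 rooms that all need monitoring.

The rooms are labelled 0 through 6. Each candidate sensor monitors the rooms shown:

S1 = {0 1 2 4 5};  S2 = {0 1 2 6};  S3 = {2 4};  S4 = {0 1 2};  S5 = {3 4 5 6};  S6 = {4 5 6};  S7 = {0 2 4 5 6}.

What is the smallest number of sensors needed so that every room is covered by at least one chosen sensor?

Take {S4, S5}. Their union is {0, 1, 2, 3, 4, 5, 6}, which is all 7 rooms.
No single sensor has all 7 rooms (the largest, S1, has 5), so 2 is optimal.

2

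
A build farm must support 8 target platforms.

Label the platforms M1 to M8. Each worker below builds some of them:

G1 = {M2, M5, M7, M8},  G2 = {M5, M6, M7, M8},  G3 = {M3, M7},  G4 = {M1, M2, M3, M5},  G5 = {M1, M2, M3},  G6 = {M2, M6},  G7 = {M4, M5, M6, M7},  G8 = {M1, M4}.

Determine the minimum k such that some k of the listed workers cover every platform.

G2 and G4 and G8 together: G2 ∪ G4 ∪ G8 = {M1, M2, M3, M4, M5, M6, M7, M8} — every platform is covered.
No 2 of the 8 workers cover everything (all 28 combinations miss at least one platform), so 3 is optimal.

3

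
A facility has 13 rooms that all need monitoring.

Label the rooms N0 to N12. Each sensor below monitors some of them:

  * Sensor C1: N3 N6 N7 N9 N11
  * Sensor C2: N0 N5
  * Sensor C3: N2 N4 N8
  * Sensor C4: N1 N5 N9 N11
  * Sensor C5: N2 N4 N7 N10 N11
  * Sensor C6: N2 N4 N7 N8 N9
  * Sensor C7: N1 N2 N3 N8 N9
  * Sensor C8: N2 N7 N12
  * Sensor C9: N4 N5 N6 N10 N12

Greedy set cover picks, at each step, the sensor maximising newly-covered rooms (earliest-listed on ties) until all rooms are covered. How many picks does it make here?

Greedy: pick C1 (covers 5 new) → pick C9 (covers 4 new) → pick C7 (covers 3 new) → pick C2 (covers 1 new). Total picks: 4.

4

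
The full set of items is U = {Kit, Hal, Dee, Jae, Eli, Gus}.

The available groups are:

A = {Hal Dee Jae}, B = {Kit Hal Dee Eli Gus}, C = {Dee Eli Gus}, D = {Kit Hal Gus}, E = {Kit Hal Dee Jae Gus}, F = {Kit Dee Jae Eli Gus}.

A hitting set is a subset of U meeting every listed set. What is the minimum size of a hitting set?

The 2 items {Kit, Dee} hit every group.
No single item lies in every group, so at least 2 are needed and 2 is optimal.

2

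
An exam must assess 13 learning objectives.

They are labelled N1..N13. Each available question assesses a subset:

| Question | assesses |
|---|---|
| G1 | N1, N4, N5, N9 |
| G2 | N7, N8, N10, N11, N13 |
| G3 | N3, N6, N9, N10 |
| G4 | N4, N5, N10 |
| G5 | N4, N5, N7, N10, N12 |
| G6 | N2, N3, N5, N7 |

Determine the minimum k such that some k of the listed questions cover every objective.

Take {G1, G2, G3, G5, G6}. Their union is {N1, N2, N3, N4, N5, N6, N7, N8, N9, N10, N11, N12, N13}, which is all 13 objectives.
No 4 of the 6 questions cover everything (all 15 combinations miss at least one objective), so 5 is optimal.

5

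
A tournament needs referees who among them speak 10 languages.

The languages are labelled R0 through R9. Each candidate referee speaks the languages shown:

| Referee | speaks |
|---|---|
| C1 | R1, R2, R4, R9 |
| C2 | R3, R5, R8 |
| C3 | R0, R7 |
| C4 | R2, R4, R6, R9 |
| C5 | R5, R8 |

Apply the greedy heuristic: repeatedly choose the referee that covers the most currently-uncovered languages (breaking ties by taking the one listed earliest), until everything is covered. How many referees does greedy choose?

4

Greedy: pick C1 (covers 4 new) → pick C2 (covers 3 new) → pick C3 (covers 2 new) → pick C4 (covers 1 new). Total picks: 4.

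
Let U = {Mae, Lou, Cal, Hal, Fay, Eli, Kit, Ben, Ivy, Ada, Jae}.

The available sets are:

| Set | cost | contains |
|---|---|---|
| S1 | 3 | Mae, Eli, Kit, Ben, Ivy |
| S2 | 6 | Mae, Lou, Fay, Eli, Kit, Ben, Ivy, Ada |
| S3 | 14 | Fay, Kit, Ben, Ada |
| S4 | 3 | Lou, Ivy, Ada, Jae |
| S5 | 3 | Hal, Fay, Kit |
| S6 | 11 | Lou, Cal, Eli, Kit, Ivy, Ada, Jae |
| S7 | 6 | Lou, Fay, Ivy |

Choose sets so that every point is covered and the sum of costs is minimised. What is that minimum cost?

S1, S5, S6 together cover every point (S1 ∪ S5 ∪ S6 = {Mae, Lou, Cal, Hal, Fay, Eli, Kit, Ben, Ivy, Ada, Jae}); total cost 3 + 3 + 11 = 17.
The greedy pick S1, S4, S5, S6 costs 20; no covering selection beats 17.

17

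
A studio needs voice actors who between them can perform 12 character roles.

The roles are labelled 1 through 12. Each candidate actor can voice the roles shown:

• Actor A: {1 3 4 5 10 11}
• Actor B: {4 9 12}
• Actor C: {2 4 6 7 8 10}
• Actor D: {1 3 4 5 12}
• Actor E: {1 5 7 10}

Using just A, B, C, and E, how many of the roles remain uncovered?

Union of A, B, C, E = {1, 2, 3, 4, 5, 6, 7, 8, 9, 10, 11, 12} — that's every role, so 0 are uncovered.

0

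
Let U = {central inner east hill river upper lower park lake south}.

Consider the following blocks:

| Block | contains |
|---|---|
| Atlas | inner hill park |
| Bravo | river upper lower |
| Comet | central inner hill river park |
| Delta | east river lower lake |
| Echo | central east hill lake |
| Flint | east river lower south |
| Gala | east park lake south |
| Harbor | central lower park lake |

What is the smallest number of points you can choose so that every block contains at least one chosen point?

3

H = {hill, lower, south} meets every block (each contains at least one member of H), and |H| = 3.
No choice of 2 points meets every block, so 3 is the minimum.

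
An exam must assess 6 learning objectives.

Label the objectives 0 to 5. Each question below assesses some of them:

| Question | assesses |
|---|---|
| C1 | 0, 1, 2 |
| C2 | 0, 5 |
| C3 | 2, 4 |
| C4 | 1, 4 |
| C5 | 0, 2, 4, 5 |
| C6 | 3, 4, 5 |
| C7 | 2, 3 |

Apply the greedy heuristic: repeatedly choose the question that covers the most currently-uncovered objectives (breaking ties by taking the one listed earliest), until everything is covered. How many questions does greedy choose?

Greedy: pick C5 (covers 4 new) → pick C1 (covers 1 new) → pick C6 (covers 1 new). Total picks: 3.
(The true minimum cover uses only 2 questions, so greedy is not optimal here.)

3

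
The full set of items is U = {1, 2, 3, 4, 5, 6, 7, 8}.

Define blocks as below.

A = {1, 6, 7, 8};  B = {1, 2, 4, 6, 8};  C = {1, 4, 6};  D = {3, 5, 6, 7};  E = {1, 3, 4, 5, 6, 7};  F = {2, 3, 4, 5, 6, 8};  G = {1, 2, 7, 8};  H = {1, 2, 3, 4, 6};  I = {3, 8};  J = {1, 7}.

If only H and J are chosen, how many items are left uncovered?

Union of H, J = {1, 2, 3, 4, 6, 7}.
Not covered: 5, 8 — 2 items.

2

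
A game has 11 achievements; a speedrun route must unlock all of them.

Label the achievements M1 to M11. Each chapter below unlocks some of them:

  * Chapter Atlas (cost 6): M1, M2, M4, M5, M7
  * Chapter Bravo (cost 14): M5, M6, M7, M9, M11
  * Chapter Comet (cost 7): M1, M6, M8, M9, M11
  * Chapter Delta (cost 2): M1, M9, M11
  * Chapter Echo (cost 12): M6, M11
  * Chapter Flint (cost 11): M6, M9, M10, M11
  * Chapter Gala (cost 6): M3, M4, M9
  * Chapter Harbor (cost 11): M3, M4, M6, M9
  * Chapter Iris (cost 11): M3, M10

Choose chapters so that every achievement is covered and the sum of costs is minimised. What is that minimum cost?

24

Atlas, Comet, Iris together cover every achievement (Atlas ∪ Comet ∪ Iris = {M1, M2, M3, M4, M5, M6, M7, M8, M9, M10, M11}); total cost 6 + 7 + 11 = 24.
The greedy pick Delta, Atlas, Comet, Iris costs 26; no covering selection beats 24.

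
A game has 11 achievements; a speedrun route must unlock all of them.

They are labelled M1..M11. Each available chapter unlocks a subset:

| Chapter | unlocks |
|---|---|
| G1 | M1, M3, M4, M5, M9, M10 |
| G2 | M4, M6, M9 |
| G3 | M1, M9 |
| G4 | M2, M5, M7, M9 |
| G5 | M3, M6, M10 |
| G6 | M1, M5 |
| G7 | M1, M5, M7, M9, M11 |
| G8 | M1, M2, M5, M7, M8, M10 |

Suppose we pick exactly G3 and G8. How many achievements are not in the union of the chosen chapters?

4

Union of G3, G8 = {M1, M2, M5, M7, M8, M9, M10}.
Not covered: M3, M4, M6, M11 — 4 achievements.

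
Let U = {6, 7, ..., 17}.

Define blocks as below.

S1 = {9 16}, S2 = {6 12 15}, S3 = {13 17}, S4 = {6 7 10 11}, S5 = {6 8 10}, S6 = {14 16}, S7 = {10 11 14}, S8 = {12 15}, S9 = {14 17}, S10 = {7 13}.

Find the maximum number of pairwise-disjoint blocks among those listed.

S1, S5, S8, S9, S10 are pairwise disjoint (S1={9,16}; S5={6,8,10}; S8={12,15}; S9={14,17}; S10={7,13}).
Every remaining block overlaps one of these, and no 6 of the listed blocks are pairwise disjoint, so 5 is the maximum.

5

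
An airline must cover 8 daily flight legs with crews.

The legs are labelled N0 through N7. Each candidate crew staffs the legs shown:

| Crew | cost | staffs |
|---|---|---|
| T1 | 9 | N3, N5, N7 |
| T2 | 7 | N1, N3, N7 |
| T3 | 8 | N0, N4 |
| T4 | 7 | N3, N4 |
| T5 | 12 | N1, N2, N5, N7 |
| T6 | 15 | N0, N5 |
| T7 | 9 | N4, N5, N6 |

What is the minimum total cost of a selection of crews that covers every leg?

36

T3, T4, T5, T7 together cover every leg (T3 ∪ T4 ∪ T5 ∪ T7 = {N0, N1, N2, N3, N4, N5, N6, N7}); total cost 8 + 7 + 12 + 9 = 36.
No covering selection has total cost below 36.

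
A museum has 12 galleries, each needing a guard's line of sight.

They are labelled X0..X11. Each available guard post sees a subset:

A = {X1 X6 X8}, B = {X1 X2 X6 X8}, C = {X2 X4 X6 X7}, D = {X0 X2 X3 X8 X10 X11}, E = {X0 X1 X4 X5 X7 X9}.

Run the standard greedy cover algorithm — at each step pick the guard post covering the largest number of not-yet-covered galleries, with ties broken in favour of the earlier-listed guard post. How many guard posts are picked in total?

Greedy: pick D (covers 6 new) → pick E (covers 5 new) → pick A (covers 1 new). Total picks: 3.

3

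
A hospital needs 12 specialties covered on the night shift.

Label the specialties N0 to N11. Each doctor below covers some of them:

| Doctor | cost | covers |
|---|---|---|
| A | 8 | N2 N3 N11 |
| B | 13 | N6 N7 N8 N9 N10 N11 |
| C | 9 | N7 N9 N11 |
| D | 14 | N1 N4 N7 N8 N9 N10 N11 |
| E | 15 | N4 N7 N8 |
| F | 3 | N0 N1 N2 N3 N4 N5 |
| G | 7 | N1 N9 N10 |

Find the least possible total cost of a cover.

B, F together cover every specialty (B ∪ F = {N0, N1, N2, N3, N4, N5, N6, N7, N8, N9, N10, N11}); total cost 13 + 3 = 16.
No covering selection has total cost below 16.

16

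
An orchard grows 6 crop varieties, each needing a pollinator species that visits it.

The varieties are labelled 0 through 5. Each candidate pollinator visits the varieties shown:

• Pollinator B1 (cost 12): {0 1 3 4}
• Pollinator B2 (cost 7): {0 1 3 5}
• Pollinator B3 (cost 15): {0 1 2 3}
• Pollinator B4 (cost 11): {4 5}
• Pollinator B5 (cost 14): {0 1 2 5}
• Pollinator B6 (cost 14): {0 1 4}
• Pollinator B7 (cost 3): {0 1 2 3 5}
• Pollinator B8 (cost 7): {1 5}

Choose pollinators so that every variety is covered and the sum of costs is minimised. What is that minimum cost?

B4, B7 together cover every variety (B4 ∪ B7 = {0, 1, 2, 3, 4, 5}); total cost 11 + 3 = 14.
No covering selection has total cost below 14.

14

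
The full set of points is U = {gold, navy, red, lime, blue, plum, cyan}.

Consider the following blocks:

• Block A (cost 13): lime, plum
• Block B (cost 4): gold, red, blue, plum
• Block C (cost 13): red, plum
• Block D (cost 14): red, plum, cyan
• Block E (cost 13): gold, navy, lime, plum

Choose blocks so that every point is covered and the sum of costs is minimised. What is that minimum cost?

B, D, E together cover every point (B ∪ D ∪ E = {gold, navy, red, lime, blue, plum, cyan}); total cost 4 + 14 + 13 = 31.
No covering selection has total cost below 31.

31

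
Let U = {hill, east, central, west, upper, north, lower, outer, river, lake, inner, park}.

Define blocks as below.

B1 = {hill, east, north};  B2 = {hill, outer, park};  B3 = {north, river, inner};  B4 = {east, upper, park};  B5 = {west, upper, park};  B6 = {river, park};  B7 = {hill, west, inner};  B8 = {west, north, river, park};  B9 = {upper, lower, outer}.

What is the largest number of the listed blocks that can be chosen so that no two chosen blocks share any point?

B1, B6, B9 are pairwise disjoint (B1={hill,east,north}; B6={river,park}; B9={upper,lower,outer}).
Every remaining block overlaps one of these, and no 4 of the listed blocks are pairwise disjoint, so 3 is the maximum.

3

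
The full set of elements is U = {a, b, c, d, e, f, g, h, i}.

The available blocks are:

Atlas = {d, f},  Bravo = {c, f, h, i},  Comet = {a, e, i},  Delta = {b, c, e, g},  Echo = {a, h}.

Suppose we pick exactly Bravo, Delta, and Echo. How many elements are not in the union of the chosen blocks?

1

Union of Bravo, Delta, Echo = {a, b, c, e, f, g, h, i}.
Not covered: d — 1 element.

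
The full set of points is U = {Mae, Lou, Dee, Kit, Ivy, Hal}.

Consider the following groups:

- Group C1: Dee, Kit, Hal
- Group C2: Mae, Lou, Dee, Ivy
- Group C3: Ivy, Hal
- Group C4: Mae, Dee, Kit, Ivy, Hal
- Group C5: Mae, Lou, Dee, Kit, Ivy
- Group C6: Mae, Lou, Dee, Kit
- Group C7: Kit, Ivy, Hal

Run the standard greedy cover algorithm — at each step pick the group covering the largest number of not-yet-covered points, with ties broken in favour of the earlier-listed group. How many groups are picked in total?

Greedy: pick C4 (covers 5 new) → pick C2 (covers 1 new). Total picks: 2.

2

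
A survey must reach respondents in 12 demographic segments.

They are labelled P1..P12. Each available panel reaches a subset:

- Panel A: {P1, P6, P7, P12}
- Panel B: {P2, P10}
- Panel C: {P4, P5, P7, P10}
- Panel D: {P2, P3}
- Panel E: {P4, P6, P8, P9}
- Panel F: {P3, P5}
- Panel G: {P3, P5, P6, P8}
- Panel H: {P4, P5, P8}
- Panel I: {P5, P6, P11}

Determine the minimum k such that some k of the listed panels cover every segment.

Take {A, B, D, E, I}. Their union is {P1, P2, P3, P4, P5, P6, P7, P8, P9, P10, P11, P12}, which is all 12 segments.
No 4 of the 9 panels cover everything (all 126 combinations miss at least one segment), so 5 is optimal.

5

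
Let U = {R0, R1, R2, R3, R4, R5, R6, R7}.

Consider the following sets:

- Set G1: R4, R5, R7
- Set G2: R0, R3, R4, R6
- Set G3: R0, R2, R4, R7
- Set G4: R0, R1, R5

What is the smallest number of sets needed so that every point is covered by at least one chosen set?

3

Take {G2, G3, G4}. Their union is {R0, R1, R2, R3, R4, R5, R6, R7}, which is all 8 points.
Only G4 contains R1, so G4 is forced; the remaining 5 points need at least 2 more sets (each remaining set adds at most 3) — so at least 3 sets are needed, and 3 is optimal.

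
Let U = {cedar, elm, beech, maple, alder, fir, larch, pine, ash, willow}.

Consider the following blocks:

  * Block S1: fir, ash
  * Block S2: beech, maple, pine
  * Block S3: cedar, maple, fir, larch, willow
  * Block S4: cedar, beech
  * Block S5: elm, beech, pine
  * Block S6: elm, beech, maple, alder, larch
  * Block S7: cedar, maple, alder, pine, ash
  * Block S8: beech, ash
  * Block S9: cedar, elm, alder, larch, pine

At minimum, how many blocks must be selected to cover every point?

3

Take {S3, S6, S7}. Their union is {cedar, elm, beech, maple, alder, fir, larch, pine, ash, willow}, which is all 10 points.
Only S3 contains willow, so S3 is forced; the remaining 5 points need at least 2 more blocks (each remaining block adds at most 3) — so at least 3 blocks are needed, and 3 is optimal.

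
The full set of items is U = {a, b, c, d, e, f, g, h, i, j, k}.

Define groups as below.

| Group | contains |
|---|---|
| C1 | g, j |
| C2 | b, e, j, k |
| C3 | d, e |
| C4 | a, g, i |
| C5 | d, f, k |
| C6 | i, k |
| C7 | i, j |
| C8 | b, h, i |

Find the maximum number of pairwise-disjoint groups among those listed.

3

C1, C3, C8 are pairwise disjoint (C1={g,j}; C3={d,e}; C8={b,h,i}).
Every remaining group overlaps one of these, and no 4 of the listed groups are pairwise disjoint, so 3 is the maximum.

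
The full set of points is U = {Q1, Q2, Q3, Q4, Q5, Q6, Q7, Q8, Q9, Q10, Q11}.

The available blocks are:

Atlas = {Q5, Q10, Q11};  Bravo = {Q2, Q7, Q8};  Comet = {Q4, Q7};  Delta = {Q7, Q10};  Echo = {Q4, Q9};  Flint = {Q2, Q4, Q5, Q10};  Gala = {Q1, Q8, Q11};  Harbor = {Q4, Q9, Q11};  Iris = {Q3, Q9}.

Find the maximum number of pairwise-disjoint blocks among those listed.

Atlas, Bravo, Echo are pairwise disjoint (Atlas={Q5,Q10,Q11}; Bravo={Q2,Q7,Q8}; Echo={Q4,Q9}).
Every remaining block overlaps one of these, and no 4 of the listed blocks are pairwise disjoint, so 3 is the maximum.

3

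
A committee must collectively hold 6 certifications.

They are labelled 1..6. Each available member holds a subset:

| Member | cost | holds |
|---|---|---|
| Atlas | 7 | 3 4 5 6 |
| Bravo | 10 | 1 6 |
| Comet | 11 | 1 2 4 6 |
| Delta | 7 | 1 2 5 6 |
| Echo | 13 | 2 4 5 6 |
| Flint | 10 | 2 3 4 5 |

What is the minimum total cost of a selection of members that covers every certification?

Atlas, Delta together cover every certification (Atlas ∪ Delta = {1, 2, 3, 4, 5, 6}); total cost 7 + 7 = 14.
No covering selection has total cost below 14.

14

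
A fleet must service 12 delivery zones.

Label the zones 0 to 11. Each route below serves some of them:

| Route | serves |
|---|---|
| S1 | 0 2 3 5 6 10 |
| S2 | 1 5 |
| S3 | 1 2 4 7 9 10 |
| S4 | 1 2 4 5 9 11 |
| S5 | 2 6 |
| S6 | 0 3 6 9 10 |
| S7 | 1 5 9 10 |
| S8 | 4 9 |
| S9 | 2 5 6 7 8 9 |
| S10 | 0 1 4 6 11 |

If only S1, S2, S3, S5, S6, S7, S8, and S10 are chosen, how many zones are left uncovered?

1

Union of S1, S2, S3, S5, S6, S7, S8, S10 = {0, 1, 2, 3, 4, 5, 6, 7, 9, 10, 11}.
Not covered: 8 — 1 zone.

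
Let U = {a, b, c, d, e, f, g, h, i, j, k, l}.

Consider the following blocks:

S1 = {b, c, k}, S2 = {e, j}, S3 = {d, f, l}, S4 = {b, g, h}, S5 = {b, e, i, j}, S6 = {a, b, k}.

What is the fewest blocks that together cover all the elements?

S1, S3, S4, S5, and S6 cover everything between them: the union {a, b, c, d, e, f, g, h, i, j, k, l} is all of U.
No 4 of the 6 blocks cover everything (all 15 combinations miss at least one element), so 5 is optimal.

5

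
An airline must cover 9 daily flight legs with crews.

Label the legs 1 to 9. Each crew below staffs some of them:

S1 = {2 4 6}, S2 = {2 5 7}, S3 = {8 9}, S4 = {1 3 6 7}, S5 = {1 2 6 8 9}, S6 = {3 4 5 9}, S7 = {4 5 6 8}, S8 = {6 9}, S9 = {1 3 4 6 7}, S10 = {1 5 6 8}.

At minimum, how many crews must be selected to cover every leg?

Take {S5, S7, S9}. Their union is {1, 2, 3, 4, 5, 6, 7, 8, 9}, which is all 9 legs.
No 2 of the 10 crews cover everything (all 45 combinations miss at least one leg), so 3 is optimal.

3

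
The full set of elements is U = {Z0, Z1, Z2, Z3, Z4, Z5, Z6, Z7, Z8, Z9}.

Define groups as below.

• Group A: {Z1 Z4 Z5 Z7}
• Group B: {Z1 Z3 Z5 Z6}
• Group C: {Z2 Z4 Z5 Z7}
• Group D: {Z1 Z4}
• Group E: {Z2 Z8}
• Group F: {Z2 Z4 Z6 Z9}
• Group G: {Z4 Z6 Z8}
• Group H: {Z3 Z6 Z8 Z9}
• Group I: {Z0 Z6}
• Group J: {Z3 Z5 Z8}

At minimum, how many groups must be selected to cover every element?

C, D, H, and I cover everything between them: the union {Z0, Z1, Z2, Z3, Z4, Z5, Z6, Z7, Z8, Z9} is all of U.
No 3 of the 10 groups cover everything (all 120 combinations miss at least one element), so 4 is optimal.

4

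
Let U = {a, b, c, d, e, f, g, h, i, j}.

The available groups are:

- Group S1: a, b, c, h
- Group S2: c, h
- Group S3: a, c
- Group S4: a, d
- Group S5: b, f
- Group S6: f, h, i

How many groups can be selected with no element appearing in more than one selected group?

S2, S4, S5 are pairwise disjoint (S2={c,h}; S4={a,d}; S5={b,f}).
Every remaining group overlaps one of these, and no 4 of the listed groups are pairwise disjoint, so 3 is the maximum.

3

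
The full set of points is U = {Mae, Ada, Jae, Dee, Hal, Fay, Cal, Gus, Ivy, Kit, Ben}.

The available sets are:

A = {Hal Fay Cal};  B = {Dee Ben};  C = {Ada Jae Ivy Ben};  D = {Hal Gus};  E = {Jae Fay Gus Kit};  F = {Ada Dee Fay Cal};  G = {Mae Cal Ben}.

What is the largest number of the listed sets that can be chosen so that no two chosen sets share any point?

2

A, C are pairwise disjoint (A={Hal,Fay,Cal}; C={Ada,Jae,Ivy,Ben}).
Every remaining set overlaps one of these, and no 3 of the listed sets are pairwise disjoint, so 2 is the maximum.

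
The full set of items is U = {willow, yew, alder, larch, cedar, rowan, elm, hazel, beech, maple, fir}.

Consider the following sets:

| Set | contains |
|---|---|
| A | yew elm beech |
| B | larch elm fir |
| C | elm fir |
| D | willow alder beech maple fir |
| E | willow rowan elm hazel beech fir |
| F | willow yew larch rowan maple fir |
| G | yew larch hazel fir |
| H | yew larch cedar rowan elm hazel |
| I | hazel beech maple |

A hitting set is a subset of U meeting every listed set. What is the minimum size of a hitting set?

Take T = {willow, elm, hazel}. Each listed set contains at least one of these, so T is a hitting set of size 3.
No choice of 2 items meets every set, so 3 is the minimum.

3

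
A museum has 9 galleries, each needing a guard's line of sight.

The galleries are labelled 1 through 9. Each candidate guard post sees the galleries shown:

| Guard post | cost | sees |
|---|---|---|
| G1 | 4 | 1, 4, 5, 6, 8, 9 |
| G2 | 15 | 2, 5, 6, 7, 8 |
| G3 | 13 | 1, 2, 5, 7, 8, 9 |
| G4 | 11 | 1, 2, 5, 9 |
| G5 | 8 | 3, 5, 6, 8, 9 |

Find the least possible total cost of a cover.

25

G1, G3, G5 together cover every gallery (G1 ∪ G3 ∪ G5 = {1, 2, 3, 4, 5, 6, 7, 8, 9}); total cost 4 + 13 + 8 = 25.
No covering selection has total cost below 25.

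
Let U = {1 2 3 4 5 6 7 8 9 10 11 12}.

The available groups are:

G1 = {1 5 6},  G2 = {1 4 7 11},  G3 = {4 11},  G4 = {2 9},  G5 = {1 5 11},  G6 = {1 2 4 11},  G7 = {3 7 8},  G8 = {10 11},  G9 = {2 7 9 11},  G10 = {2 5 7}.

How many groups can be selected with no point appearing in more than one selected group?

4

G1, G3, G4, G7 are pairwise disjoint (G1={1,5,6}; G3={4,11}; G4={2,9}; G7={3,7,8}).
Every remaining group overlaps one of these, and no 5 of the listed groups are pairwise disjoint, so 4 is the maximum.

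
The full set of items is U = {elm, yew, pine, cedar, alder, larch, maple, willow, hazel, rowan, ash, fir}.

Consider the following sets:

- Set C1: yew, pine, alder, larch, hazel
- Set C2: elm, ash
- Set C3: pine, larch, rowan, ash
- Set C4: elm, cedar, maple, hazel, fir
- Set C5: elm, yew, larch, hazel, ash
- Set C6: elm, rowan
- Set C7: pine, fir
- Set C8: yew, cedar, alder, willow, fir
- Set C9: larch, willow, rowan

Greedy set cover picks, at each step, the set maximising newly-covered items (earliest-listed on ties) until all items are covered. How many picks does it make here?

Greedy: pick C1 (covers 5 new) → pick C4 (covers 4 new) → pick C3 (covers 2 new) → pick C8 (covers 1 new). Total picks: 4.
(The true minimum cover uses only 3 sets, so greedy is not optimal here.)

4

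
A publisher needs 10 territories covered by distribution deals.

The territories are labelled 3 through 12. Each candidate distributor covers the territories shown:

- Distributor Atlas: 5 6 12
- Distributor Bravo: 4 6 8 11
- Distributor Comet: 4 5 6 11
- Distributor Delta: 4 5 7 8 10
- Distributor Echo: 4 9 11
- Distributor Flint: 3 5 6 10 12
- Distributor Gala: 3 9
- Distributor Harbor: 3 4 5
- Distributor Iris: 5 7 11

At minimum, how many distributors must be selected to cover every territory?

3

Take {Delta, Echo, Flint}. Their union is {3, 4, 5, 6, 7, 8, 9, 10, 11, 12}, which is all 10 territories.
No 2 of the 9 distributors cover everything (all 36 combinations miss at least one territory), so 3 is optimal.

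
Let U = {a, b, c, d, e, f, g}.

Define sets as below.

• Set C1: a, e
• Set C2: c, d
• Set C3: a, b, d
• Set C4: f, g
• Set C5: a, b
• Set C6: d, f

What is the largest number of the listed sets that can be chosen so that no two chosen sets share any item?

3

C2, C4, C5 are pairwise disjoint (C2={c,d}; C4={f,g}; C5={a,b}).
Every remaining set overlaps one of these, and no 4 of the listed sets are pairwise disjoint, so 3 is the maximum.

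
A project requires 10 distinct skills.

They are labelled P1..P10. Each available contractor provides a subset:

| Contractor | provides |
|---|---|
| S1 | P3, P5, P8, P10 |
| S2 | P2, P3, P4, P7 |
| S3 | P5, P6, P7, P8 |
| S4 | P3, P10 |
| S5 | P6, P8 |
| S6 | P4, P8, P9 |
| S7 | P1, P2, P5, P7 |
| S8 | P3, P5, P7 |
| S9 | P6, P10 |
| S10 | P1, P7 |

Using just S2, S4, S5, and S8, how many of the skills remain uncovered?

2

Union of S2, S4, S5, S8 = {P2, P3, P4, P5, P6, P7, P8, P10}.
Not covered: P1, P9 — 2 skills.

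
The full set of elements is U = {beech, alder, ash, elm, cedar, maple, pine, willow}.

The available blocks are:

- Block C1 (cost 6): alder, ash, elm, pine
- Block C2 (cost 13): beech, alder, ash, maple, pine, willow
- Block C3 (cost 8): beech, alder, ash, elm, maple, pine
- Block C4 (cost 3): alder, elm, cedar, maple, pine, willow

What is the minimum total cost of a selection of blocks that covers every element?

11

C3, C4 together cover every element (C3 ∪ C4 = {beech, alder, ash, elm, cedar, maple, pine, willow}); total cost 8 + 3 = 11.
No covering selection has total cost below 11.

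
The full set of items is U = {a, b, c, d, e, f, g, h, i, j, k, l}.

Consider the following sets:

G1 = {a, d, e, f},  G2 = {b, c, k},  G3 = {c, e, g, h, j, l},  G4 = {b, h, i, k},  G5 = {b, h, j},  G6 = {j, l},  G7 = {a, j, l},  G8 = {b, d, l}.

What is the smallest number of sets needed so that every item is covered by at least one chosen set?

Take {G1, G3, G4}. Their union is {a, b, c, d, e, f, g, h, i, j, k, l}, which is all 12 items.
Only G1 contains f, so G1 is forced; the remaining 8 items need at least 2 more sets (each remaining set adds at most 5) — so at least 3 sets are needed, and 3 is optimal.

3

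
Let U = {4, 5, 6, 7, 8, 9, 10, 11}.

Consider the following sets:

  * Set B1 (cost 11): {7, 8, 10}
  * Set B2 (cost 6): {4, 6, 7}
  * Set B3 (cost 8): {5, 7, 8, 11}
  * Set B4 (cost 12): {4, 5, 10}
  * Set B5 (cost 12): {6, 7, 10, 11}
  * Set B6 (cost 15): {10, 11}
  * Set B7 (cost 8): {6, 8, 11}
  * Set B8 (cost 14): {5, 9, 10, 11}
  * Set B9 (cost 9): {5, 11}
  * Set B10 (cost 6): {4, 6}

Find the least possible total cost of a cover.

B2, B3, B8 together cover every point (B2 ∪ B3 ∪ B8 = {4, 5, 6, 7, 8, 9, 10, 11}); total cost 6 + 8 + 14 = 28.
No covering selection has total cost below 28.

28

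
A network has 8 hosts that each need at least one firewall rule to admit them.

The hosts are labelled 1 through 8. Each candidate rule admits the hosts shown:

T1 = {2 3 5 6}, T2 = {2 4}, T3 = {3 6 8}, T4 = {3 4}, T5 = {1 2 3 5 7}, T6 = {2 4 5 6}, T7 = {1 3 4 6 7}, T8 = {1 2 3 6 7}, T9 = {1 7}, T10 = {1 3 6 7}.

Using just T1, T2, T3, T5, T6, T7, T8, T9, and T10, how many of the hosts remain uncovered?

Union of T1, T2, T3, T5, T6, T7, T8, T9, T10 = {1, 2, 3, 4, 5, 6, 7, 8} — that's every host, so 0 are uncovered.

0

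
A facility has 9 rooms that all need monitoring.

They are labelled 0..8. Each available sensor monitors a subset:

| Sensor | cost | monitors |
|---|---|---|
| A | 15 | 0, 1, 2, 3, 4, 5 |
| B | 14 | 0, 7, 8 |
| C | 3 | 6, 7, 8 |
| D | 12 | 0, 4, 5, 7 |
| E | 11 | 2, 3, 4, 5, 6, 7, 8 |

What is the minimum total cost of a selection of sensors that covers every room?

A, C together cover every room (A ∪ C = {0, 1, 2, 3, 4, 5, 6, 7, 8}); total cost 15 + 3 = 18.
No covering selection has total cost below 18.

18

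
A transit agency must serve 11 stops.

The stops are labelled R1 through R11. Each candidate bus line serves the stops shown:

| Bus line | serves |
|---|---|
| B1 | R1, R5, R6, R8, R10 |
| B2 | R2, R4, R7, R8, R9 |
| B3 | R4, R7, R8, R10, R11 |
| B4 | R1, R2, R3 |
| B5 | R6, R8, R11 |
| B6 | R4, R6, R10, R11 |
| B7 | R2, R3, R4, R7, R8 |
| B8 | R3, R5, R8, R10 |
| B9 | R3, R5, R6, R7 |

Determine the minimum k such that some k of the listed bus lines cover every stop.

Take {B1, B2, B6, B8}. Their union is {R1, R2, R3, R4, R5, R6, R7, R8, R9, R10, R11}, which is all 11 stops.
No 3 of the 9 bus lines cover everything (all 84 combinations miss at least one stop), so 4 is optimal.

4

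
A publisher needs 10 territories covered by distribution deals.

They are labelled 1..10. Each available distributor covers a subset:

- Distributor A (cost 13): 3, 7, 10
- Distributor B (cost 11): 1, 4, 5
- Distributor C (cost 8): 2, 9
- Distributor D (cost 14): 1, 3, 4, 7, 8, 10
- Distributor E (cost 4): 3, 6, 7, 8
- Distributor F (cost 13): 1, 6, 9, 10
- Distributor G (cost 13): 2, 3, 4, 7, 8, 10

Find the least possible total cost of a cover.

B, C, E, F together cover every territory (B ∪ C ∪ E ∪ F = {1, 2, 3, 4, 5, 6, 7, 8, 9, 10}); total cost 11 + 8 + 4 + 13 = 36.
No covering selection has total cost below 36.

36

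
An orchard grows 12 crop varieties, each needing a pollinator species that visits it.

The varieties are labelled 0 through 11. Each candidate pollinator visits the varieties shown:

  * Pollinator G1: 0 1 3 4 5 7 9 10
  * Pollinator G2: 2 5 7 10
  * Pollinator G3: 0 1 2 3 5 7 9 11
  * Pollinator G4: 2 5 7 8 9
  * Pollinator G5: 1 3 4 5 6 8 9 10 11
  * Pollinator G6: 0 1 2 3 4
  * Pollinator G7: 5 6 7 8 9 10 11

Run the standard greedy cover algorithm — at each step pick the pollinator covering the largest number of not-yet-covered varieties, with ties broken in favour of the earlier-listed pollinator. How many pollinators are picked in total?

Greedy: pick G5 (covers 9 new) → pick G3 (covers 3 new). Total picks: 2.

2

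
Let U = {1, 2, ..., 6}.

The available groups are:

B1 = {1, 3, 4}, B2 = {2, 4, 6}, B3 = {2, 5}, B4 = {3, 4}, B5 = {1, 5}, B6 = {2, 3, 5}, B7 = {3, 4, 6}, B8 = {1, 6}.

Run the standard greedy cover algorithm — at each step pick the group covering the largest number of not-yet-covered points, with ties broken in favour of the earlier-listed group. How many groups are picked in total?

Greedy: pick B1 (covers 3 new) → pick B2 (covers 2 new) → pick B3 (covers 1 new). Total picks: 3.

3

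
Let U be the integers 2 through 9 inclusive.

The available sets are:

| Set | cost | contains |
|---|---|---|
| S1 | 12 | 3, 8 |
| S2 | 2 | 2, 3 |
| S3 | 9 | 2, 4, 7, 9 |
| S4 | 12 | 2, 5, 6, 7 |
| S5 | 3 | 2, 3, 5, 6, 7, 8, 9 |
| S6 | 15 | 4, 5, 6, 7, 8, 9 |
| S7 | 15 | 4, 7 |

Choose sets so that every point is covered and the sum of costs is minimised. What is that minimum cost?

S3, S5 together cover every point (S3 ∪ S5 = {2, 3, 4, 5, 6, 7, 8, 9}); total cost 9 + 3 = 12.
No covering selection has total cost below 12.

12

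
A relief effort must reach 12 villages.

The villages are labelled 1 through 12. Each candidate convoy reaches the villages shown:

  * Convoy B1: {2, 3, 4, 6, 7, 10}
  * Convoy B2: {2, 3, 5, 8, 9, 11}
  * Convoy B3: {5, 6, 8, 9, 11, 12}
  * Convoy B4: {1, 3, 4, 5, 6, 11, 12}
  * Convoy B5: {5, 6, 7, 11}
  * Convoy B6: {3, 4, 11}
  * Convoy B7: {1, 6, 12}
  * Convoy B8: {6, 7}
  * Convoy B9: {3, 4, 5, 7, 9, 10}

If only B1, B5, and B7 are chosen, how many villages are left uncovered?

2

Union of B1, B5, B7 = {1, 2, 3, 4, 5, 6, 7, 10, 11, 12}.
Not covered: 8, 9 — 2 villages.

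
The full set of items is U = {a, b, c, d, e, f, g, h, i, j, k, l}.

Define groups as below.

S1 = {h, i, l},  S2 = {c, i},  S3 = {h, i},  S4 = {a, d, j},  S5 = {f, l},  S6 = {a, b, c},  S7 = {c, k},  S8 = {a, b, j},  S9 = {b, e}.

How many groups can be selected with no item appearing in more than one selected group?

5

S3, S4, S5, S7, S9 are pairwise disjoint (S3={h,i}; S4={a,d,j}; S5={f,l}; S7={c,k}; S9={b,e}).
Every remaining group overlaps one of these, and no 6 of the listed groups are pairwise disjoint, so 5 is the maximum.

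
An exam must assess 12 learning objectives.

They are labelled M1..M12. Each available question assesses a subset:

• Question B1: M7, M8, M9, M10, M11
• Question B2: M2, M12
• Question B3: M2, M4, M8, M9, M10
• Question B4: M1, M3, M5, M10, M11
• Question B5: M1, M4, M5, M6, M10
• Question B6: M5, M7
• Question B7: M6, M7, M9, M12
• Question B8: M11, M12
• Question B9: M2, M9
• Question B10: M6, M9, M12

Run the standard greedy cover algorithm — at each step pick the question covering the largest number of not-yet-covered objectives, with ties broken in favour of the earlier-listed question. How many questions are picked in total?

4

Greedy: pick B1 (covers 5 new) → pick B5 (covers 4 new) → pick B2 (covers 2 new) → pick B4 (covers 1 new). Total picks: 4.
(The true minimum cover uses only 3 questions, so greedy is not optimal here.)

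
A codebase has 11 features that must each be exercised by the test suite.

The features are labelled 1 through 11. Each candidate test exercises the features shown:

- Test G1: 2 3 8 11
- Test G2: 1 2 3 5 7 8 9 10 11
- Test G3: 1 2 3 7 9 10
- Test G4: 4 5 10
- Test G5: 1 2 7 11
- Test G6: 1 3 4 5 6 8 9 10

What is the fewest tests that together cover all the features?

2

Take {G2, G6}. Their union is {1, 2, 3, 4, 5, 6, 7, 8, 9, 10, 11}, which is all 11 features.
No single test has all 11 features (the largest, G2, has 9), so 2 is optimal.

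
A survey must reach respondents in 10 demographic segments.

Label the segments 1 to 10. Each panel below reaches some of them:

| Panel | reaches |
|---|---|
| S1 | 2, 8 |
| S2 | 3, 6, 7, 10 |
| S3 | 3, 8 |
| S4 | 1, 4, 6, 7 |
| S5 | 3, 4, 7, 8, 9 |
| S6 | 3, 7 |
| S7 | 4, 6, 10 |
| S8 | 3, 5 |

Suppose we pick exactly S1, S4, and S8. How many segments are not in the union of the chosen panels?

Union of S1, S4, S8 = {1, 2, 3, 4, 5, 6, 7, 8}.
Not covered: 9, 10 — 2 segments.

2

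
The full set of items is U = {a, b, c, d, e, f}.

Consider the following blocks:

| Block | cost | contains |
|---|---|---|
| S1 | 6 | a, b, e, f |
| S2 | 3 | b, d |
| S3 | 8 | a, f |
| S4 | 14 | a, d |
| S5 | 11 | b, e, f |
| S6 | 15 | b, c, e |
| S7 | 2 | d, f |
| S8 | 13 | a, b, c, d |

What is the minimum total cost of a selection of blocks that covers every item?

19

S1, S8 together cover every item (S1 ∪ S8 = {a, b, c, d, e, f}); total cost 6 + 13 = 19.
The greedy pick S7, S1, S8 costs 21; no covering selection beats 19.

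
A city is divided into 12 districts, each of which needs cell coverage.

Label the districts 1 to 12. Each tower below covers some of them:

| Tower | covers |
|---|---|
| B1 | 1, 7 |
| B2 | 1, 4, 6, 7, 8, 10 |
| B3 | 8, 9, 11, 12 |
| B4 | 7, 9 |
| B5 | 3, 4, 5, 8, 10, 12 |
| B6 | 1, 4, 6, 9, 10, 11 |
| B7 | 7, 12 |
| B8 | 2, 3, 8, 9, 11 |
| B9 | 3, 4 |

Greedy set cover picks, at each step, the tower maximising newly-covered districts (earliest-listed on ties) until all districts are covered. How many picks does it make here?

3

Greedy: pick B2 (covers 6 new) → pick B8 (covers 4 new) → pick B5 (covers 2 new). Total picks: 3.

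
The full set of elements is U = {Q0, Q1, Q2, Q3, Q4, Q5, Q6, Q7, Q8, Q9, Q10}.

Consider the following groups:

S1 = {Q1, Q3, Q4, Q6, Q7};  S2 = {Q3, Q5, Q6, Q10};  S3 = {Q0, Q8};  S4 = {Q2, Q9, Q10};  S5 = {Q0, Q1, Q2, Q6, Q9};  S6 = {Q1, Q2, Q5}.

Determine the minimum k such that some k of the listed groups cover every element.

4

S1, S3, S4, and S6 cover everything between them: the union {Q0, Q1, Q2, Q3, Q4, Q5, Q6, Q7, Q8, Q9, Q10} is all of U.
No 3 of the 6 groups cover everything (all 20 combinations miss at least one element), so 4 is optimal.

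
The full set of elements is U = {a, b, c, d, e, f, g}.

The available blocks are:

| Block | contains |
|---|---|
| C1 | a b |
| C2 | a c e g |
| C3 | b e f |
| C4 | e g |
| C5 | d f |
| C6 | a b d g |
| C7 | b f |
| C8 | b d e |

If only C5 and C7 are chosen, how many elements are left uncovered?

Union of C5, C7 = {b, d, f}.
Not covered: a, c, e, g — 4 elements.

4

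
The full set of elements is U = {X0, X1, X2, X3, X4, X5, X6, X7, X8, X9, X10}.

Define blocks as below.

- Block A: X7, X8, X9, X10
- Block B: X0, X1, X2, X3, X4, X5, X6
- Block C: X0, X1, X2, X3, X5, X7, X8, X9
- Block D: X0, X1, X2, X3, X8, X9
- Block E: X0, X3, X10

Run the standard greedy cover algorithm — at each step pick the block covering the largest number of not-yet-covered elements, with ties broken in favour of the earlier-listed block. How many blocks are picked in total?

Greedy: pick C (covers 8 new) → pick B (covers 2 new) → pick A (covers 1 new). Total picks: 3.
(The true minimum cover uses only 2 blocks, so greedy is not optimal here.)

3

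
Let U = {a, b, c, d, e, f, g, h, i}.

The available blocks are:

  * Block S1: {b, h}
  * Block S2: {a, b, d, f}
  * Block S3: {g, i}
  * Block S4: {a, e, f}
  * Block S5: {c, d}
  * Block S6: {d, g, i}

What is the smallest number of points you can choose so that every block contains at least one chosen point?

The 4 points {b, c, e, i} hit every block.
The blocks S1, S3, S4, S5 are pairwise disjoint, so any hitting set needs a separate point for each — at least 4. Hence 4 is optimal.

4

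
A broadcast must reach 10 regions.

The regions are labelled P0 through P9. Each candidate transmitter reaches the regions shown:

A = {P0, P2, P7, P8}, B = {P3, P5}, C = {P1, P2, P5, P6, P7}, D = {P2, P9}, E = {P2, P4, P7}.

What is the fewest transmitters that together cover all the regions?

A and B and C and D and E together: A ∪ B ∪ C ∪ D ∪ E = {P0, P1, P2, P3, P4, P5, P6, P7, P8, P9} — every region is covered.
No 4 of the 5 transmitters cover everything (all 5 combinations miss at least one region), so 5 is optimal.

5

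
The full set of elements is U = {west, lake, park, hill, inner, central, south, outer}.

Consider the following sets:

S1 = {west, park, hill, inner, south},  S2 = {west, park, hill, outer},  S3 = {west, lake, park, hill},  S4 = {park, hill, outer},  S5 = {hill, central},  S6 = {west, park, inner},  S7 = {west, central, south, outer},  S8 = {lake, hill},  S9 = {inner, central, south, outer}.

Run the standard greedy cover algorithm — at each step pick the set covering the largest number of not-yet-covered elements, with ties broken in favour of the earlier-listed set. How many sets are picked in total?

3

Greedy: pick S1 (covers 5 new) → pick S7 (covers 2 new) → pick S3 (covers 1 new). Total picks: 3.
(The true minimum cover uses only 2 sets, so greedy is not optimal here.)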